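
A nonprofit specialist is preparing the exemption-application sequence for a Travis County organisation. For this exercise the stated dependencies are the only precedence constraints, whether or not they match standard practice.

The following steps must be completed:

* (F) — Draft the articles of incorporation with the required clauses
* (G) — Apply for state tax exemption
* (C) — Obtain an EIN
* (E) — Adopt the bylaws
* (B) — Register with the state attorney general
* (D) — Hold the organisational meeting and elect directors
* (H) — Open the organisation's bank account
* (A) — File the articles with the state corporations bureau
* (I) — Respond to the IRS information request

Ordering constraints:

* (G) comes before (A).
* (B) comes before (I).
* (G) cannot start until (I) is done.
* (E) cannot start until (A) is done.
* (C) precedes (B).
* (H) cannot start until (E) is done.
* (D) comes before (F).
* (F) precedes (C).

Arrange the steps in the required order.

(D) (F) (C) (B) (I) (G) (A) (E) (H)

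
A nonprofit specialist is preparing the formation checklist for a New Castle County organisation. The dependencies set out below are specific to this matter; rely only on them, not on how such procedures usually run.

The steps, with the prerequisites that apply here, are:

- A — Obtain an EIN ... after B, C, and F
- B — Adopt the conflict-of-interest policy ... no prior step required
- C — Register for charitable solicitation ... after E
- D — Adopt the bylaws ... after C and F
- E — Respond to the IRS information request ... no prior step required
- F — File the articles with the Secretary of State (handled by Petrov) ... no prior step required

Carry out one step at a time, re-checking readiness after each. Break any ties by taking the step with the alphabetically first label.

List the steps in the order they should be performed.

B → E → C → F → A → D

B, E and F have no prerequisites; B has the earlier label, so B is first.
Now E and F have their prerequisites met. E has the earlier label, so E next.
C now also ready, so the ready set is {C, F}; C has the earlier label → C.
Next only F has its prerequisites met → F.
Now A and D have their prerequisites met. A has the earlier label, so A next.
D is the only step now ready → D.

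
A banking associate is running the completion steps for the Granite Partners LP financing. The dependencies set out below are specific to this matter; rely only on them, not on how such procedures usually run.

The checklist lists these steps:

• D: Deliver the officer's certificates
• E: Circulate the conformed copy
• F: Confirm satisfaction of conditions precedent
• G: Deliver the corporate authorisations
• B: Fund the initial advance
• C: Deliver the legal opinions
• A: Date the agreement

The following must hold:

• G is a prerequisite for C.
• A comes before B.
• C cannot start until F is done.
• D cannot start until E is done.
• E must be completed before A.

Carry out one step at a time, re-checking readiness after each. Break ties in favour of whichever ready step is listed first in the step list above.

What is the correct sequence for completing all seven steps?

E, D, F, G, C, A, B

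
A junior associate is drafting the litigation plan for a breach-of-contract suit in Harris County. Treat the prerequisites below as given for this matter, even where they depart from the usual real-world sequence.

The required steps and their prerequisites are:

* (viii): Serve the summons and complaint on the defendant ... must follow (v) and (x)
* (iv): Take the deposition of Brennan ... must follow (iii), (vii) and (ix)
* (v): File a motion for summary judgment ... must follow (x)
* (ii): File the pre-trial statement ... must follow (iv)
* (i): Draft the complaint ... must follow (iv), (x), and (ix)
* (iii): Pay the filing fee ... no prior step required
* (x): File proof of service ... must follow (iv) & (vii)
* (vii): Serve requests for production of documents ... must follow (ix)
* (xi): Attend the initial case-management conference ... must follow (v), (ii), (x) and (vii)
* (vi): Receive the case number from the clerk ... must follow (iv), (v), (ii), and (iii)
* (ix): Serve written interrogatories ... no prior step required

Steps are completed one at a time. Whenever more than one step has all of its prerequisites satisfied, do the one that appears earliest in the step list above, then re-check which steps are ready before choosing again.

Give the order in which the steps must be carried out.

(iii), (ix), (vii), (iv), (ii), (x), (v), (viii), (i), (xi), (vi)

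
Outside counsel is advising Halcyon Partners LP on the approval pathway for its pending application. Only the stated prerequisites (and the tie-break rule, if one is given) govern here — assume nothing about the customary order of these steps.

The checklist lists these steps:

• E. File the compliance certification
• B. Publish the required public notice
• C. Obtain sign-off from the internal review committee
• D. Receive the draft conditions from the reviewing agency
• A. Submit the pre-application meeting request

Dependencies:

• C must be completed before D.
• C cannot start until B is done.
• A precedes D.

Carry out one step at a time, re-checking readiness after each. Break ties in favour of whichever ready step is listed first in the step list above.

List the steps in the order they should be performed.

E, B and A have no prerequisites; E is listed earlier, so E is first.
B and A are both available; B is listed earlier → B.
C and A are both available; C is listed earlier → C.
Next only A has its prerequisites met → A.
That leaves D as the only ready step → D.

E, B, C, A, D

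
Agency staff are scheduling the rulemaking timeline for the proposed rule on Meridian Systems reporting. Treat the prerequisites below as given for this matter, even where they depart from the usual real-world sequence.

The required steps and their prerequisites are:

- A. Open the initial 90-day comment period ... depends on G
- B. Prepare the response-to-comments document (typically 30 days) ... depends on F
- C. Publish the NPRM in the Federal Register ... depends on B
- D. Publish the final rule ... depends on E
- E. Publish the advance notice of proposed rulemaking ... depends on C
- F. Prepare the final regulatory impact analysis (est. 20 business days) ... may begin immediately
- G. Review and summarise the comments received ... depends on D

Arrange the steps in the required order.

Only F has no prerequisites, so it is first.
B needed F, now all done → B.
C is the only step now ready → C.
E needed C, now all done → E.
That leaves D as the only ready step → D.
G needed D, now all done → G.
That leaves A as the only ready step → A.

F B C E D G A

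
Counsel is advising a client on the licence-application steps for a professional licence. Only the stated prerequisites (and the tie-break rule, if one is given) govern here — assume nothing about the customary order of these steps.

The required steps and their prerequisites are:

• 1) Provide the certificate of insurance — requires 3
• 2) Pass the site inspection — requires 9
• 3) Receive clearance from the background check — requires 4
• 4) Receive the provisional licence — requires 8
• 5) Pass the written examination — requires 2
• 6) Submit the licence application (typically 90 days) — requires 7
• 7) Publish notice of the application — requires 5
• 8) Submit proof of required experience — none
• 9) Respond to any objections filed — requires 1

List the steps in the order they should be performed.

8 is the only step with nothing outstanding, so it goes first.
Next only 4 has its prerequisites met → 4.
That leaves 3 as the only ready step → 3.
Next only 1 has its prerequisites met → 1.
That leaves 9 as the only ready step → 9.
That leaves 2 as the only ready step → 2.
Next only 5 has its prerequisites met → 5.
7 is the only step now ready → 7.
That leaves 6 as the only ready step → 6.

8, 4, 3, 1, 9, 2, 5, 7, 6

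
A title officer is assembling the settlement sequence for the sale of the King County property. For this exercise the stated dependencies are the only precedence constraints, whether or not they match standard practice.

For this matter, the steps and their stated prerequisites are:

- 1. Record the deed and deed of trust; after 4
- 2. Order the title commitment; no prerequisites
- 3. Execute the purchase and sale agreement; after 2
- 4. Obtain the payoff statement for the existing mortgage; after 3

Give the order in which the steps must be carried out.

2 3 4 1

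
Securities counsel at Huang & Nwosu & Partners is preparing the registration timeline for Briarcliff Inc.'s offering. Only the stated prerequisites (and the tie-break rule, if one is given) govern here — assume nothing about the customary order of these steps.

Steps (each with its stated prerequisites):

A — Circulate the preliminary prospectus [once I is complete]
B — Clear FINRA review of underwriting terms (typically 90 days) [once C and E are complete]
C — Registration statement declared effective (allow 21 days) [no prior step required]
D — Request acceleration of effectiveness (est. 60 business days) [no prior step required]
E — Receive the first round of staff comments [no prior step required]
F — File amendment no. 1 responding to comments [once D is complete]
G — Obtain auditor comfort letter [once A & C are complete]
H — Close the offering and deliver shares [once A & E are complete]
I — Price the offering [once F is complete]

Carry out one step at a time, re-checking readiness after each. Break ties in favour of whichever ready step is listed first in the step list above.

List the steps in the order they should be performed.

Nothing is required for C, D and E. C is listed earlier → C first.
Now D and E have their prerequisites met. D is listed earlier, so D next.
E and F are both available; E is listed earlier → E.
Ready: B and F. B is listed earlier → B.
F is the only step now ready → F.
Next only I has its prerequisites met → I.
Next only A has its prerequisites met → A.
G and H are both available; G is listed earlier → G.
H needed A and E, now all done → H.

C → D → E → B → F → I → A → G → H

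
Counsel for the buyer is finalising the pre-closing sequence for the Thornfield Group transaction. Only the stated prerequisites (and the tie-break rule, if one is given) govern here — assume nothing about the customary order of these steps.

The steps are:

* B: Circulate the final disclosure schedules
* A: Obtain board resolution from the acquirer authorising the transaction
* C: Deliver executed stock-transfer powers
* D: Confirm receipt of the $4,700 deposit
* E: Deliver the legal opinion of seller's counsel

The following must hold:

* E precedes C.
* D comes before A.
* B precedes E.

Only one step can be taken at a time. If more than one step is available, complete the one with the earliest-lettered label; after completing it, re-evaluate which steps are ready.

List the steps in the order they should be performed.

B, D, A, E, C

B and D have no prerequisites; B has the earlier label, so B is first.
E now also ready, so the ready set is {D, E}; D has the earlier label → D.
A now also ready, so the ready set is {A, E}; A has the earlier label → A.
Next only E has its prerequisites met → E.
Next only C has its prerequisites met → C.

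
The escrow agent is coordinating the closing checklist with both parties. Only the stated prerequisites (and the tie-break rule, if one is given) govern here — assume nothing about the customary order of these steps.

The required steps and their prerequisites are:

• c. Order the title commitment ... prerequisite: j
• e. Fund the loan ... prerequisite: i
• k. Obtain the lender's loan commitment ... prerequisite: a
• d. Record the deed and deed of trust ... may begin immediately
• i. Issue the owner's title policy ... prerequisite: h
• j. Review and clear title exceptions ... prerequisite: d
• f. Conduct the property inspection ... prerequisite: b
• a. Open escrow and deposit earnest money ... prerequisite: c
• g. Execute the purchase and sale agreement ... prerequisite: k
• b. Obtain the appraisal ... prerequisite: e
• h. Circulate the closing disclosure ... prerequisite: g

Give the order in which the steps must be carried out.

d j c a k g h i e b f

Only d has no prerequisites, so it is first.
j is the only step now ready → j.
c is the only step now ready → c.
a needed c, now all done → a.
k needed a, now all done → k.
g needed k, now all done → g.
Next only h has its prerequisites met → h.
That leaves i as the only ready step → i.
Next only e has its prerequisites met → e.
b needed e, now all done → b.
f needed b, now all done → f.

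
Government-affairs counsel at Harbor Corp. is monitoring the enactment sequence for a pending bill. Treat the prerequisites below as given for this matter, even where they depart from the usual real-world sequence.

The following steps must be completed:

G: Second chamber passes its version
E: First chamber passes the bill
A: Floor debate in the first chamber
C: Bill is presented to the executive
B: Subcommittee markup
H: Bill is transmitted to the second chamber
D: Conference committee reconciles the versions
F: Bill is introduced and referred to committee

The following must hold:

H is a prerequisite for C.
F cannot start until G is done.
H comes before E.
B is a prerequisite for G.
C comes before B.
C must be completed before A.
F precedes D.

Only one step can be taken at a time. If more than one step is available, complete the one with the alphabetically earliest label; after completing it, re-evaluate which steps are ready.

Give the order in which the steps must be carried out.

H C A B E G F D

Only H has no prerequisites, so it is first.
Now C and E have their prerequisites met. C has the earlier label, so C next.
Now A, B and E have their prerequisites met. A has the earlier label, so A next.
Ready: B and E. B has the earlier label → B.
E and G are both available; E has the earlier label → E.
Next only G has its prerequisites met → G.
F is the only step now ready → F.
D needed F, now all done → D.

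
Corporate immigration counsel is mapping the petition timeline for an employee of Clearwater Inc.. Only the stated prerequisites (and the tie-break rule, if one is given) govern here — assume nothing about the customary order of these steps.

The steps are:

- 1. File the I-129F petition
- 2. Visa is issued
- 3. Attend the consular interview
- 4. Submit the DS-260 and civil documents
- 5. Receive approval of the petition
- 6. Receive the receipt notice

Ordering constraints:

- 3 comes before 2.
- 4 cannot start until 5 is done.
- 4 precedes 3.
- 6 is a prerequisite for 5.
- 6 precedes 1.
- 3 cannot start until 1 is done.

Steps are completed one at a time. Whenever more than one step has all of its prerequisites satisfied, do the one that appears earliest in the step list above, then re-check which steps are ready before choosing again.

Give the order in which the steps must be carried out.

6 1 5 4 3 2

6 has no prerequisites → 6 first.
Ready: 1 and 5. 1 is listed earlier → 1.
5 needed 6, now all done → 5.
4 needed 5, now all done → 4.
Next only 3 has its prerequisites met → 3.
Next only 2 has its prerequisites met → 2.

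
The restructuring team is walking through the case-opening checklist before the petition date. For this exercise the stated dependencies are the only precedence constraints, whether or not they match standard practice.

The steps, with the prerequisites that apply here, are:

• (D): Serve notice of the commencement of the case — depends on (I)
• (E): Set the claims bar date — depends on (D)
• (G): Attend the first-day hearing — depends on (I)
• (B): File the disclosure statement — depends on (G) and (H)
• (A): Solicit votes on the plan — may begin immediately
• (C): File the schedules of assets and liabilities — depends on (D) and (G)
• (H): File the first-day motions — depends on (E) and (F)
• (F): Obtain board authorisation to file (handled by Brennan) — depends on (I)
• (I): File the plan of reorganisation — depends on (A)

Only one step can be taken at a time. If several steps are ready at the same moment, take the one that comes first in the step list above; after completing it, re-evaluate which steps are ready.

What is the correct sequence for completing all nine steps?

(A), (I), (D), (E), (G), (C), (F), (H), (B)

(A) is the only step with nothing outstanding, so it goes first.
(I) is the only step now ready → (I).
(D), (G) and (F) are all available; (D) is listed earlier → (D).
(E) now also ready, so the ready set is {(E), (G), (F)}; (E) is listed earlier → (E).
Now (G) and (F) have their prerequisites met. (G) is listed earlier, so (G) next.
(C) and (F) are both available; (C) is listed earlier → (C).
(F) needed (I), now all done → (F).
(H) needed (E) and (F), now all done → (H).
Next only (B) has its prerequisites met → (B).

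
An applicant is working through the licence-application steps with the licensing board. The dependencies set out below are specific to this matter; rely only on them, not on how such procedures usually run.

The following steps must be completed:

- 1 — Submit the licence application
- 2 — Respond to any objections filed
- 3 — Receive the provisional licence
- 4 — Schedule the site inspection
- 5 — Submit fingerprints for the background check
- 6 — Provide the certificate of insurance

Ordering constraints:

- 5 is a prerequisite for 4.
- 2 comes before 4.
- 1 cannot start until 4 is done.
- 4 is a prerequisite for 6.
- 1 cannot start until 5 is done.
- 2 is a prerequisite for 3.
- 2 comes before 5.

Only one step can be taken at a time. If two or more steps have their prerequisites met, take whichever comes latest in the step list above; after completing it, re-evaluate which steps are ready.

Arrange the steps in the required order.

2, 5, 4, 6, 3, 1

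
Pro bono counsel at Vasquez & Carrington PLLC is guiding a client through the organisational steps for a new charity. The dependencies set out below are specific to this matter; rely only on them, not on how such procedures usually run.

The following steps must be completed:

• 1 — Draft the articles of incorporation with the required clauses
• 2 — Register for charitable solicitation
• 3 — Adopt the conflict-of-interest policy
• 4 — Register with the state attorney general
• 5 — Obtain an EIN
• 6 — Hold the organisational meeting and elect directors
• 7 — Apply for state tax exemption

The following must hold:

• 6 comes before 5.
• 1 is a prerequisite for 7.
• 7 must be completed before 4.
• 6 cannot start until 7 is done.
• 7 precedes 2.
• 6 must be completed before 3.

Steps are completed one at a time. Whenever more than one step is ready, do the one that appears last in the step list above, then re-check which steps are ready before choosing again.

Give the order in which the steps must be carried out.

1 7 6 5 4 3 2

1 has no prerequisites → 1 first.
That leaves 7 as the only ready step → 7.
Ready: 6, 4 and 2. 6 is listed later → 6.
Now 5, 4, 3 and 2 have their prerequisites met. 5 is listed later, so 5 next.
Now 4, 3 and 2 have their prerequisites met. 4 is listed later, so 4 next.
3 and 2 are both available; 3 is listed later → 3.
2 needed 7, now all done → 2.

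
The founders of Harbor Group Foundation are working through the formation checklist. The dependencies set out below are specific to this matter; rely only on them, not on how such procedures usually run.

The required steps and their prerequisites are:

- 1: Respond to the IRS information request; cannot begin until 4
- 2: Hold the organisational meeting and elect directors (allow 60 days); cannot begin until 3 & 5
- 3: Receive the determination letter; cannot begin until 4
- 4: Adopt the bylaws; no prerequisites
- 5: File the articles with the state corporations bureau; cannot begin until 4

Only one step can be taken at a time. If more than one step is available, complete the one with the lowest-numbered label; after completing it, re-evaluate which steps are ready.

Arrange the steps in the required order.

4, 1, 3, 5, 2

Only 4 has no prerequisites, so it is first.
Now 1, 3 and 5 have their prerequisites met. 1 has the earlier label, so 1 next.
Ready: 3 and 5. 3 has the earlier label → 3.
5 needed 4, now all done → 5.
Next only 2 has its prerequisites met → 2.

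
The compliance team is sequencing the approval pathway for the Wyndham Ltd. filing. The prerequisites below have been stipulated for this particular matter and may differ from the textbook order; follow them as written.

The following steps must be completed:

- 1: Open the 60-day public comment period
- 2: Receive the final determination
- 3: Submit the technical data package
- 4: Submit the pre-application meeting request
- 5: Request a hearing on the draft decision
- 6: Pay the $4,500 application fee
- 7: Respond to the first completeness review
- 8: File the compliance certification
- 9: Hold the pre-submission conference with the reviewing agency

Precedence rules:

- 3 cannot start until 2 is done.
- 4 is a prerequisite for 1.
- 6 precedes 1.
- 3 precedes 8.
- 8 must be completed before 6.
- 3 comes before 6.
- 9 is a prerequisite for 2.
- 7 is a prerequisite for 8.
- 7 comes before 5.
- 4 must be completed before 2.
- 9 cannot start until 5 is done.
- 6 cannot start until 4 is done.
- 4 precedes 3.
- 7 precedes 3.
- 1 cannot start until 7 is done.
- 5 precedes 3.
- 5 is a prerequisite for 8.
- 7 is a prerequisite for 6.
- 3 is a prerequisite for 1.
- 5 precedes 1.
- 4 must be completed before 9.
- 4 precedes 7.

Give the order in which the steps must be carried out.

4 is the only step with nothing outstanding, so it goes first.
That leaves 7 as the only ready step → 7.
5 is the only step now ready → 5.
9 needed 4 and 5, now all done → 9.
2 is the only step now ready → 2.
That leaves 3 as the only ready step → 3.
8 needed 3, 5 and 7, now all done → 8.
Next only 6 has its prerequisites met → 6.
1 is the only step now ready → 1.

4, 7, 5, 9, 2, 3, 8, 6, 1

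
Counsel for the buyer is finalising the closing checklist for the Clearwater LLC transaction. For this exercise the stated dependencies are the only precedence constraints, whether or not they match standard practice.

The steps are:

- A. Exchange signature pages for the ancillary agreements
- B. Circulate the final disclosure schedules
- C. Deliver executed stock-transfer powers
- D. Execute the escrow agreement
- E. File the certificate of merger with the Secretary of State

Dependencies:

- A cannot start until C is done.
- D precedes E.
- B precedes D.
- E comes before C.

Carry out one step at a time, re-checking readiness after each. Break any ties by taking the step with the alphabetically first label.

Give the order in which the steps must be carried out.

B is the only step with nothing outstanding, so it goes first.
Next only D has its prerequisites met → D.
E needed D, now all done → E.
C needed E, now all done → C.
A is the only step now ready → A.

B → D → E → C → A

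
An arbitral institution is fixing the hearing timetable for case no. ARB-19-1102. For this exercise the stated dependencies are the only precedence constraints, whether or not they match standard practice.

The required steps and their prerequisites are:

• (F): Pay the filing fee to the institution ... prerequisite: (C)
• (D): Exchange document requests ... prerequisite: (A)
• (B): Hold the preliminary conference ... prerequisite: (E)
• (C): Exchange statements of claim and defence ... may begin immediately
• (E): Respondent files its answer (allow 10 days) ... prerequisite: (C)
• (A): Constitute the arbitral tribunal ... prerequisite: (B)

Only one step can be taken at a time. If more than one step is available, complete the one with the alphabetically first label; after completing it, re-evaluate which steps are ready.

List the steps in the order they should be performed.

Only (C) has no prerequisites, so it is first.
(E) and (F) are both available; (E) has the earlier label → (E).
Now (B) and (F) have their prerequisites met. (B) has the earlier label, so (B) next.
(A) now also ready, so the ready set is {(A), (F)}; (A) has the earlier label → (A).
(D) and (F) are both available; (D) has the earlier label → (D).
Next only (F) has its prerequisites met → (F).

(C) (E) (B) (A) (D) (F)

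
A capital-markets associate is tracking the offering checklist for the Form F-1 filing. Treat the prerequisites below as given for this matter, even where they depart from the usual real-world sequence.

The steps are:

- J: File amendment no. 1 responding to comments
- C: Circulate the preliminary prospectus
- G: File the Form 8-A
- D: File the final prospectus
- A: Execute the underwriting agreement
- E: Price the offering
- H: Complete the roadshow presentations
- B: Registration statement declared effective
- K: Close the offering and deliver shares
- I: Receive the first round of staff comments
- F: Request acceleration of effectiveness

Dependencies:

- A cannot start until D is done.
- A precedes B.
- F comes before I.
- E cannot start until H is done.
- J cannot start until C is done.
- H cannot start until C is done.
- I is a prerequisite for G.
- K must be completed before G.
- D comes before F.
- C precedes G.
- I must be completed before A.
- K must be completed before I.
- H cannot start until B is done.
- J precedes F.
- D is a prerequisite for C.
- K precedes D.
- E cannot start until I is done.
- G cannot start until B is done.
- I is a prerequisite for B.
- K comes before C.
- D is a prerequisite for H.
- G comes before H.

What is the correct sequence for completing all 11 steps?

K, D, C, J, F, I, A, B, G, H, E

K has no prerequisites → K first.
D needed K, now all done → D.
C needed D and K, now all done → C.
J needed C, now all done → J.
Next only F has its prerequisites met → F.
I needed K and F, now all done → I.
Next only A has its prerequisites met → A.
B needed A and I, now all done → B.
G needed C, B, K and I, now all done → G.
H needed C, G, D and B, now all done → H.
E is the only step now ready → E.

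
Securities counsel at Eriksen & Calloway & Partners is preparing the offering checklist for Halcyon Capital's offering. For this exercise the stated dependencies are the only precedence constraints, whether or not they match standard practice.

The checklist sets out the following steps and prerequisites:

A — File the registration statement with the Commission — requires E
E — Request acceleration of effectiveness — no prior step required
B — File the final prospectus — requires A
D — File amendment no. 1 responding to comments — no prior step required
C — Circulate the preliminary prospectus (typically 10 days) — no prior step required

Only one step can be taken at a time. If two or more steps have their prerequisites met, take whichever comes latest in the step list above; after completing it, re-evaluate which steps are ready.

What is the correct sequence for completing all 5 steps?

C, D, E, A, B

C, D and E have no prerequisites; C is listed later, so C is first.
Now D and E have their prerequisites met. D is listed later, so D next.
E is the only step now ready → E.
A needed E, now all done → A.
B needed A, now all done → B.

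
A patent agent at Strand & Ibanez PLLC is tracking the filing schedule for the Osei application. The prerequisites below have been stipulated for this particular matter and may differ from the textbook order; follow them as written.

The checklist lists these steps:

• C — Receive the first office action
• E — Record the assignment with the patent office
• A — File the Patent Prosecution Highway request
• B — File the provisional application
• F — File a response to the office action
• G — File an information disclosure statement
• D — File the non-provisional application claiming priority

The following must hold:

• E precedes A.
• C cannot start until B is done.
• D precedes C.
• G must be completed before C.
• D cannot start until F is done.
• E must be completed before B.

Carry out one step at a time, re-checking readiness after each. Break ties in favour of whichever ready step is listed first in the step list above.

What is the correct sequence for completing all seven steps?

E, A, B, F, G, D, C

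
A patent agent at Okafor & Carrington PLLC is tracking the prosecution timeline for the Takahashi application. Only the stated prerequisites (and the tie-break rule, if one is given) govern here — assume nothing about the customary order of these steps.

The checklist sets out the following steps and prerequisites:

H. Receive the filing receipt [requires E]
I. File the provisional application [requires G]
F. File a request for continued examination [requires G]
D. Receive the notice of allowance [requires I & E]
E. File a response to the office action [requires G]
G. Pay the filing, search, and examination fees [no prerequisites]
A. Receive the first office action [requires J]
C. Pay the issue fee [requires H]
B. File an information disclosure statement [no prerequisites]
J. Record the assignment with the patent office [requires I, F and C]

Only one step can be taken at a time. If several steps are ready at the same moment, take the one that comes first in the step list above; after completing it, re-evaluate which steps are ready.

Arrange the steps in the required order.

Nothing is required for G and B. G is listed earlier → G first.
I, F and E now also ready, so the ready set is {I, F, E, B}; I is listed earlier → I.
F, E and B are all available; F is listed earlier → F.
Ready: E and B. E is listed earlier → E.
H, D and B are all available; H is listed earlier → H.
Ready: D, C and B. D is listed earlier → D.
C and B are both available; C is listed earlier → C.
Now B and J have their prerequisites met. B is listed earlier, so B next.
J needed I, F and C, now all done → J.
A is the only step now ready → A.

G, I, F, E, H, D, C, B, J, A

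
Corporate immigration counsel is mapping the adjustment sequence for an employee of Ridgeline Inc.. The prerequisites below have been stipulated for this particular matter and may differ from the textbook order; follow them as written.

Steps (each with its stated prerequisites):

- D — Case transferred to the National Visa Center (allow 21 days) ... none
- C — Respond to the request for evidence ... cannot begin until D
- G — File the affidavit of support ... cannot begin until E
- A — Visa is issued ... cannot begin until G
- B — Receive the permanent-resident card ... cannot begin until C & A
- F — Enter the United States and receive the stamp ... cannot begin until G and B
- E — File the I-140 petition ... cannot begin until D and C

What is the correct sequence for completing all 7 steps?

D, C, E, G, A, B, F

D has no prerequisites → D first.
Next only C has its prerequisites met → C.
That leaves E as the only ready step → E.
G is the only step now ready → G.
That leaves A as the only ready step → A.
That leaves B as the only ready step → B.
F needed G and B, now all done → F.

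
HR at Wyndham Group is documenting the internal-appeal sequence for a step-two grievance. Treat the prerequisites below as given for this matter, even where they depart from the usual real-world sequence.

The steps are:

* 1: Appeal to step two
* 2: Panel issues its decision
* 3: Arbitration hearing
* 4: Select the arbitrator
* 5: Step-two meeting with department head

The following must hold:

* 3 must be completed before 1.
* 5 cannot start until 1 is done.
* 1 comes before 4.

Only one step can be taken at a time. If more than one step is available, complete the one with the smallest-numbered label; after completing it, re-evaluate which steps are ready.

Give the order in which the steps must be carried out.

Nothing is required for 2 and 3. 2 has the earlier label → 2 first.
Next only 3 has its prerequisites met → 3.
1 needed 3, now all done → 1.
Now 4 and 5 have their prerequisites met. 4 has the earlier label, so 4 next.
5 needed 1, now all done → 5.

2, 3, 1, 4, 5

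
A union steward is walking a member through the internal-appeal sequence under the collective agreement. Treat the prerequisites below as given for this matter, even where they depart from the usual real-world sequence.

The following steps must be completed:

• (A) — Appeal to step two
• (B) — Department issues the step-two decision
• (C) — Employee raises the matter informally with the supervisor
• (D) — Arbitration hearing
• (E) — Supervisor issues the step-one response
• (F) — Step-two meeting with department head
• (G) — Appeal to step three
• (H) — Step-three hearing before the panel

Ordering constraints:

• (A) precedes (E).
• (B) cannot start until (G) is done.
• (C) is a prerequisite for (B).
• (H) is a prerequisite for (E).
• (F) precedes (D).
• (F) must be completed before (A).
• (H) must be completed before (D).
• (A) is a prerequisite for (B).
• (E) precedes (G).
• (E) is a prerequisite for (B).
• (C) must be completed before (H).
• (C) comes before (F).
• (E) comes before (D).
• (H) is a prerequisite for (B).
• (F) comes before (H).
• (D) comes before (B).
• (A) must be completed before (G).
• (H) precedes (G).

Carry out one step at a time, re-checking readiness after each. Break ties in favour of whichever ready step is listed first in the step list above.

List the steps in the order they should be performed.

(C) → (F) → (A) → (H) → (E) → (D) → (G) → (B)

(C) has no prerequisites → (C) first.
Next only (F) has its prerequisites met → (F).
Now (A) and (H) have their prerequisites met. (A) is listed earlier, so (A) next.
(H) needed (C) and (F), now all done → (H).
(E) is the only step now ready → (E).
Ready: (D) and (G). (D) is listed earlier → (D).
That leaves (G) as the only ready step → (G).
Next only (B) has its prerequisites met → (B).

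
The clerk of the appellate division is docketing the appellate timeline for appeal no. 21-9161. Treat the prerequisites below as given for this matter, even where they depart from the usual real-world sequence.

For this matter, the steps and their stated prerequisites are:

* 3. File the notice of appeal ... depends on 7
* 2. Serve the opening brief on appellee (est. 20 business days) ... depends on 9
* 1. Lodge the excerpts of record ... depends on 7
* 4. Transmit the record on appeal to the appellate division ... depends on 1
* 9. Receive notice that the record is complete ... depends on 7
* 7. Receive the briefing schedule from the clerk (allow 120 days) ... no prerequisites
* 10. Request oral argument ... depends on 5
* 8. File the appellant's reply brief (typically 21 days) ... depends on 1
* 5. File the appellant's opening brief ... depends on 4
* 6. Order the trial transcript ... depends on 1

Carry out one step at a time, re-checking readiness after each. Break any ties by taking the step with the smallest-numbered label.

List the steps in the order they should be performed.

7 has no prerequisites → 7 first.
1, 3 and 9 are all available; 1 has the earlier label → 1.
4, 6 and 8 now also ready, so the ready set is {3, 4, 6, 8, 9}; 3 has the earlier label → 3.
4, 6, 8 and 9 are all available; 4 has the earlier label → 4.
5 now also ready, so the ready set is {5, 6, 8, 9}; 5 has the earlier label → 5.
Ready: 6, 8, 9 and 10. 6 has the earlier label → 6.
8, 9 and 10 are all available; 8 has the earlier label → 8.
9 and 10 are both available; 9 has the earlier label → 9.
2 now also ready, so the ready set is {2, 10}; 2 has the earlier label → 2.
That leaves 10 as the only ready step → 10.

7, 1, 3, 4, 5, 6, 8, 9, 2, 10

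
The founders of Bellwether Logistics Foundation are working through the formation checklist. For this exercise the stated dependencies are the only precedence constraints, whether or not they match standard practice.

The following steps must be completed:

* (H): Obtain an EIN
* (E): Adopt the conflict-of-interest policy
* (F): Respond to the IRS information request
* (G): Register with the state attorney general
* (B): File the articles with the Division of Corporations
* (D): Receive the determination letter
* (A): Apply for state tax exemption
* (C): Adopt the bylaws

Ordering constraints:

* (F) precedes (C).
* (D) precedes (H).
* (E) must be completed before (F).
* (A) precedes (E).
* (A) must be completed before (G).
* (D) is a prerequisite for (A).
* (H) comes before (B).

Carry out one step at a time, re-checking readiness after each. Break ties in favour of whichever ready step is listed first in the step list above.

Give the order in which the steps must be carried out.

Only (D) has no prerequisites, so it is first.
Now (H) and (A) have their prerequisites met. (H) is listed earlier, so (H) next.
(B) now also ready, so the ready set is {(B), (A)}; (B) is listed earlier → (B).
That leaves (A) as the only ready step → (A).
(E) and (G) are both available; (E) is listed earlier → (E).
(F) now also ready, so the ready set is {(F), (G)}; (F) is listed earlier → (F).
(G) and (C) are both available; (G) is listed earlier → (G).
(C) is the only step now ready → (C).

(D) → (H) → (B) → (A) → (E) → (F) → (G) → (C)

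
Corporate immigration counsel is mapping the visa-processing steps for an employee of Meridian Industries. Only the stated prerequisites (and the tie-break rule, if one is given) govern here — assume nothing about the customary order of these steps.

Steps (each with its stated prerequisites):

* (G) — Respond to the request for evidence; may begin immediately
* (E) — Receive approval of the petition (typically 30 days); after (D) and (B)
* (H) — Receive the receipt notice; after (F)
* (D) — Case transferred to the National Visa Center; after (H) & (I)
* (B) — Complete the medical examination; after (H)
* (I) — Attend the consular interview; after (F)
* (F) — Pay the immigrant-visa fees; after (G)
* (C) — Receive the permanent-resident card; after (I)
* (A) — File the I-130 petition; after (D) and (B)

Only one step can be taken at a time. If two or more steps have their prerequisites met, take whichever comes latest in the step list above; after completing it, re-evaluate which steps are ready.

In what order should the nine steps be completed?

Only (G) has no prerequisites, so it is first.
(F) is the only step now ready → (F).
Now (I) and (H) have their prerequisites met. (I) is listed later, so (I) next.
Ready: (C) and (H). (C) is listed later → (C).
Next only (H) has its prerequisites met → (H).
(B) and (D) are both available; (B) is listed later → (B).
(D) needed (I) and (H), now all done → (D).
Now (A) and (E) have their prerequisites met. (A) is listed later, so (A) next.
(E) needed (B) and (D), now all done → (E).

(G), (F), (I), (C), (H), (B), (D), (A), (E)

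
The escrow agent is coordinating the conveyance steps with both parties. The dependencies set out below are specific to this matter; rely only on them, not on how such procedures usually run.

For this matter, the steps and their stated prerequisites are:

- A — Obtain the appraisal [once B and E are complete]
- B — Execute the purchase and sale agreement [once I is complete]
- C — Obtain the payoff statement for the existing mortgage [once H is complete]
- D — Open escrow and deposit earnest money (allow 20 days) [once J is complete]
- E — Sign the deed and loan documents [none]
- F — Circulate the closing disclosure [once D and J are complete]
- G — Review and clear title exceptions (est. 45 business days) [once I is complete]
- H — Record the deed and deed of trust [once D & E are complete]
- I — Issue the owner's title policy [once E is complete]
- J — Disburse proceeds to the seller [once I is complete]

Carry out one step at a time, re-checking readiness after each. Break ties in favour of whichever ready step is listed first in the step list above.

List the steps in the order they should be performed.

E, I, B, A, G, J, D, F, H, C

E has no prerequisites → E first.
I needed E, now all done → I.
B, G and J are all available; B is listed earlier → B.
Now A, G and J have their prerequisites met. A is listed earlier, so A next.
G and J are both available; G is listed earlier → G.
That leaves J as the only ready step → J.
Next only D has its prerequisites met → D.
Ready: F and H. F is listed earlier → F.
H is the only step now ready → H.
Next only C has its prerequisites met → C.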